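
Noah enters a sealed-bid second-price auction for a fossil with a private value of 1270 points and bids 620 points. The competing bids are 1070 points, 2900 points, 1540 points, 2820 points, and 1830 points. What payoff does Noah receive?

Highest competing bid: 2900 points.
Noah's bid 620 points is not the highest, so Noah loses, pays nothing, and earns zero payoff.

0 points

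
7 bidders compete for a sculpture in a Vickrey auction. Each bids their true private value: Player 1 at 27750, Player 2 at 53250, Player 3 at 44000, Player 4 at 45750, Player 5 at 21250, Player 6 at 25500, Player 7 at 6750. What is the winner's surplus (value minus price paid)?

Sorted high to low: Player 2 53250, then Player 4 45750, then Player 3 44000, then Player 1 27750, then Player 6 25500, then Player 5 21250, then Player 7 6750.
Player 2 wins with the top bid and pays the second-highest, 45750.
Surplus = 53250 − 45750 = 7500.

Winner's surplus: 7500.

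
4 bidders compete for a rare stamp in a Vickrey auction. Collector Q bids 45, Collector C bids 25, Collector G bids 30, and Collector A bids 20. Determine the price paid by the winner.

Ordered from highest: Collector Q 45, then Collector G 30, then Collector C 25, then Collector A 20.
Collector Q has the highest bid, so Collector Q wins.
The second-highest bid is 30, so that is what Collector Q pays.

30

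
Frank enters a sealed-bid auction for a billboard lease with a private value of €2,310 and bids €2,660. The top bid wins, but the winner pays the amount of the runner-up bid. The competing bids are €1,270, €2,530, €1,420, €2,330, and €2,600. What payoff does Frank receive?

Highest competing bid: €2,600.
Frank's bid €2,660 is the highest overall, so Frank wins and pays the second-highest bid, €2,600.
Payoff = value − price = €2,310 − €2,600 = -€290.
Overbidding won the item at a price above value — truthful bidding would have avoided this loss.

Payoff = -€290.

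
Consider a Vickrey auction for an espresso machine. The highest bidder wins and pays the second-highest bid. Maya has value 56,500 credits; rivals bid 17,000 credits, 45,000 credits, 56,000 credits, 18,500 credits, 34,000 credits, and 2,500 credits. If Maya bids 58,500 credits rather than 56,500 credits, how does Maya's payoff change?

The highest competing bid is 56,000 credits.
Bidding truthfully at 56,500 credits: Maya has the top bid, wins, and pays the second-highest bid 56,000 credits. Payoff = 56,500 credits − 56,000 credits = 500 credits.
Bidding 58,500 credits: Maya has the top bid, wins, and pays the second-highest bid 56,000 credits. Payoff = 56,500 credits − 56,000 credits = 500 credits.
Change = 500 credits − 500 credits = 0 credits.
The bid only affects whether you win, not the price — here both bids land on the same side of the top rival bid, so the deviation is payoff-neutral.

Change in payoff: 0 credits.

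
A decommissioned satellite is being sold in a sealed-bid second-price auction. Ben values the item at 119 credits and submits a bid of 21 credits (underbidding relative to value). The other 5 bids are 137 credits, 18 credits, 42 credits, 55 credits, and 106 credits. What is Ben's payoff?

Payoff = 0 credits.

Highest competing bid: 137 credits.
Ben's bid 21 credits is not the highest, so Ben loses, pays nothing, and earns zero payoff.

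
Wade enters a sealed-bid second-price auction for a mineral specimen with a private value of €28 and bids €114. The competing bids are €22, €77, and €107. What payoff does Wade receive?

Highest competing bid: €107.
Wade's bid €114 is the highest overall, so Wade wins and pays the second-highest bid, €107.
Payoff = value − price = €28 − €107 = -€79.

Wade's payoff: -€79.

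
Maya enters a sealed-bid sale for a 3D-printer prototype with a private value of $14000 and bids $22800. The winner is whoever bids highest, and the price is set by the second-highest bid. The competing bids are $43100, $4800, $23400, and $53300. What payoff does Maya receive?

Highest competing bid: $53300.
Maya's bid $22800 is not the highest, so Maya loses, pays nothing, and earns zero payoff.

Payoff = $0.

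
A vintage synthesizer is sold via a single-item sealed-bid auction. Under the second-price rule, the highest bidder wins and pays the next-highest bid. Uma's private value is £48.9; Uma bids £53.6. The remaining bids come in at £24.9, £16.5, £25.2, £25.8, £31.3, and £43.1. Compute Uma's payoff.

£5.8

Highest competing bid: £43.1.
Uma's bid £53.6 is the highest overall, so Uma wins and pays the second-highest bid, £43.1.
Payoff = value − price = £48.9 − £43.1 = £5.8.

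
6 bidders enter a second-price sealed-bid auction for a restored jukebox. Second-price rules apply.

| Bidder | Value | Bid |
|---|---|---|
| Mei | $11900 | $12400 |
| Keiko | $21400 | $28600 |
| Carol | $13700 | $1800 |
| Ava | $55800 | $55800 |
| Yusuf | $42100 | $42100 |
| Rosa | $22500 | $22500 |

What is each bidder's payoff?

Payoffs: Mei $0, Keiko $0, Carol $0, Ava $13700, Yusuf $0, Rosa $0.

Ranking the bids: Ava $55800; Yusuf $42100; Keiko $28600; Rosa $22500; Mei $12400; Carol $1800.
Ava has the top bid and wins; the price is the second-highest bid, $42100.
Ava's payoff = $55800 − $42100 = $13700. All other bidders lose, so their payoff is 0.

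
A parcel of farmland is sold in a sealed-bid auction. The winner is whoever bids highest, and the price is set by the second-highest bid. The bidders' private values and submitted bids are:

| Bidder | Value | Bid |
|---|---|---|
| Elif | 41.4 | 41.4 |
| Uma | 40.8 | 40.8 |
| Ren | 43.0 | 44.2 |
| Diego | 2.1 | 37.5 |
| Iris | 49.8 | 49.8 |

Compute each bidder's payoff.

Elif 0.0, Uma 0.0, Ren 0.0, Diego 0.0, Iris 5.6.

Bids in descending order: Iris 49.8 > Ren 44.2 > Elif 41.4 > Uma 40.8 > Diego 37.5.
Iris has the top bid and wins; the price is the second-highest bid, 44.2.
Iris's payoff = 49.8 − 44.2 = 5.6. All other bidders lose, so their payoff is 0.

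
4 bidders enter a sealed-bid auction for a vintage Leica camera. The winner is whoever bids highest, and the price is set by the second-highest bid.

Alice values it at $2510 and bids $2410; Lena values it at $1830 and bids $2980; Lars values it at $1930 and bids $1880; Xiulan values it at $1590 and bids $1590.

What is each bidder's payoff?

Payoffs: Alice $0, Lena -$580, Lars $0, Xiulan $0.

Bids in descending order: Lena $2980 > Alice $2410 > Lars $1880 > Xiulan $1590.
Lena has the top bid and wins; the price is the second-highest bid, $2410.
Lena's payoff = $1830 − $2410 = -$580. All other bidders lose, so their payoff is 0.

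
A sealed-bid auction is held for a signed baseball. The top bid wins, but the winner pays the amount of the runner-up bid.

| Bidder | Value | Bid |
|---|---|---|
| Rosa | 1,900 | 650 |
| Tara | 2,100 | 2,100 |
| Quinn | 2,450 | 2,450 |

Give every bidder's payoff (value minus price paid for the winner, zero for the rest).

Ranking the bids: Quinn 2,450; Tara 2,100; Rosa 650.
Quinn has the top bid and wins; the price is the second-highest bid, 2,100.
Quinn's payoff = 2,450 − 2,100 = 350. All other bidders lose, so their payoff is 0.

Rosa 0, Tara 0, Quinn 350.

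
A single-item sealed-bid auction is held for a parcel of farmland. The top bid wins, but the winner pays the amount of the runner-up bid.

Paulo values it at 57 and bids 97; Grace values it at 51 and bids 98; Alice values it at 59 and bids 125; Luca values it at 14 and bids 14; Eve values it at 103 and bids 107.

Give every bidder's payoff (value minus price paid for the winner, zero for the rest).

Payoffs: Paulo 0, Grace 0, Alice -48, Luca 0, Eve 0.

Bids in descending order: Alice 125; Eve 107; Grace 98; Paulo 97; Luca 14.
Alice has the top bid and wins; the price is the second-highest bid, 107.
Alice's payoff = 59 − 107 = -48. All other bidders lose, so their payoff is 0.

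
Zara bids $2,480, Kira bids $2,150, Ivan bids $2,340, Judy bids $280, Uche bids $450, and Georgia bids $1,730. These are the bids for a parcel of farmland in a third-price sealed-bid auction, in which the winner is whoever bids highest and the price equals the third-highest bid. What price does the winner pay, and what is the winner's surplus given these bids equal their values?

Ranking the bids: Zara $2,480; Ivan $2,340; Kira $2,150; Georgia $1,730; Uche $450; Judy $280.
Zara is the highest bidder, so Zara wins.
Under the third-price rule, the price is the third-highest bid: $2,150.
Surplus = $2,480 − $2,150 = $330.

The winner pays $2,150 for a surplus of $330.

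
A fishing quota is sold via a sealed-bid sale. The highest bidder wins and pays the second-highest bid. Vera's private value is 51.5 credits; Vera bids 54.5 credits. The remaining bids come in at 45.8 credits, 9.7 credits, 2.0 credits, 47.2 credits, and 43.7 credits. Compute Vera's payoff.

Highest competing bid: 47.2 credits.
Vera's bid 54.5 credits is the highest overall, so Vera wins and pays the second-highest bid, 47.2 credits.
Payoff = value − price = 51.5 credits − 47.2 credits = 4.3 credits.

Vera's payoff: 4.3 credits.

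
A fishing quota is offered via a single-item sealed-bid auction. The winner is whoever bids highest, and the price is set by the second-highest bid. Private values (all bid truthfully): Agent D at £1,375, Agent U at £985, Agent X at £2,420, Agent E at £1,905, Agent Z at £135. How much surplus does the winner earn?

£515

Sorted high to low: Agent X £2,420 > Agent E £1,905 > Agent D £1,375 > Agent U £985 > Agent Z £135.
Agent X wins with the top bid and pays the second-highest, £1,905.
Surplus = £2,420 − £1,905 = £515.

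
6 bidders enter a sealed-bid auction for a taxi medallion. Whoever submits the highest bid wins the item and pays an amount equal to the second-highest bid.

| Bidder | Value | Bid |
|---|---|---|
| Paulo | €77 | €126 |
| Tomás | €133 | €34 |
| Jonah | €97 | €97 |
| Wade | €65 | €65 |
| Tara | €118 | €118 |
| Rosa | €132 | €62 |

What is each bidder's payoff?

Bids in descending order: Paulo €126, then Tara €118, then Jonah €97, then Wade €65, then Rosa €62, then Tomás €34.
Paulo has the top bid and wins; the price is the second-highest bid, €118.
Paulo's payoff = €77 − €118 = -€41. All other bidders lose, so their payoff is 0.

Payoffs: Paulo -€41, Tomás €0, Jonah €0, Wade €0, Tara €0, Rosa €0.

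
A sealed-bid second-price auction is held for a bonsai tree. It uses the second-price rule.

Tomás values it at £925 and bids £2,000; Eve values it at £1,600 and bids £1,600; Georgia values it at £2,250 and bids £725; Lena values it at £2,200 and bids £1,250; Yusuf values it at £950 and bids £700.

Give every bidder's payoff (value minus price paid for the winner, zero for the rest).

Ranking the bids: Tomás £2,000; Eve £1,600; Lena £1,250; Georgia £725; Yusuf £700.
Tomás has the top bid and wins; the price is the second-highest bid, £1,600.
Tomás's payoff = £925 − £1,600 = -£675. All other bidders lose, so their payoff is 0.

Tomás -£675, Eve £0, Georgia £0, Lena £0, Yusuf £0.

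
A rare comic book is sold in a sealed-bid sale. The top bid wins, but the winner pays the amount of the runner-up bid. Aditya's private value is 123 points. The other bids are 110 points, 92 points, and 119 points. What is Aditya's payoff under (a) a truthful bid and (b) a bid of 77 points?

Truthful: 4 points; alternative: 0 points.

The highest competing bid is 119 points.
Bidding truthfully at 123 points: Aditya has the top bid, wins, and pays the second-highest bid 119 points. Payoff = 123 points − 119 points = 4 points.
Bidding 77 points: the top bid is 119 points (a rival), so Aditya loses. Payoff = 0 points.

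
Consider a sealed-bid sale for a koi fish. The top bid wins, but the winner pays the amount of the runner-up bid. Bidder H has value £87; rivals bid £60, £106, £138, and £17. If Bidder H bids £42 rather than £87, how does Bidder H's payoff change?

The highest competing bid is £138.
Bidding truthfully at £87: the top bid is £138 (a rival), so Bidder H loses. Payoff = £0.
Bidding £42: the top bid is £138 (a rival), so Bidder H loses. Payoff = £0.
Change = £0 − £0 = £0.

£0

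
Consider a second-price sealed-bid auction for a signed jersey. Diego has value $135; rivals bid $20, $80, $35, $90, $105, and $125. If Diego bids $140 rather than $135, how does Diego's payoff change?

$0

The highest competing bid is $125.
Bidding truthfully at $135: Diego has the top bid, wins, and pays the second-highest bid $125. Payoff = $135 − $125 = $10.
Bidding $140: Diego has the top bid, wins, and pays the second-highest bid $125. Payoff = $135 − $125 = $10.
Change = $10 − $10 = $0.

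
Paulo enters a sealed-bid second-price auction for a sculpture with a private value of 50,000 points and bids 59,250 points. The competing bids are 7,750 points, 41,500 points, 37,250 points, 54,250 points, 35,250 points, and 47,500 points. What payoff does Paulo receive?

Highest competing bid: 54,250 points.
Paulo's bid 59,250 points is the highest overall, so Paulo wins and pays the second-highest bid, 54,250 points.
Payoff = value − price = 50,000 points − 54,250 points = -4,250 points.
Overbidding won the item at a price above value — truthful bidding would have avoided this loss.

Payoff = -4,250 points.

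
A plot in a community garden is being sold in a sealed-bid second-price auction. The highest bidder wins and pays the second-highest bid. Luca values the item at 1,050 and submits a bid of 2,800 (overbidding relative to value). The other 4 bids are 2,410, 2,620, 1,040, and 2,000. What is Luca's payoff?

-1,570

Highest competing bid: 2,620.
Luca's bid 2,800 is the highest overall, so Luca wins and pays the second-highest bid, 2,620.
Payoff = value − price = 1,050 − 2,620 = -1,570.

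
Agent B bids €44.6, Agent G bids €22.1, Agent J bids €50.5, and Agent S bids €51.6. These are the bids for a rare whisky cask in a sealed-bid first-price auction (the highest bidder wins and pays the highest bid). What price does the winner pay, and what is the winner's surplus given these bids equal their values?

Price €51.6; surplus €0.0.

Ordered from highest: Agent S €51.6; Agent J €50.5; Agent B €44.6; Agent G €22.1.
Agent S is the highest bidder, so Agent S wins.
Under the first-price rule, the price is the highest bid: €51.6.
Surplus = €51.6 − €51.6 = €0.0.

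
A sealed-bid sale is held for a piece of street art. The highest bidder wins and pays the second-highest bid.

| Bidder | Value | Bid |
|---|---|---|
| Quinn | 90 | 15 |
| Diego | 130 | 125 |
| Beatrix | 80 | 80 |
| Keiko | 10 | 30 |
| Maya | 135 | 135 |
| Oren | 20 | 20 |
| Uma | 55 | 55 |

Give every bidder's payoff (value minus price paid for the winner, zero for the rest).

Ranking the bids: Maya 135, then Diego 125, then Beatrix 80, then Uma 55, then Keiko 30, then Oren 20, then Quinn 15.
Maya has the top bid and wins; the price is the second-highest bid, 125.
Maya's payoff = 135 − 125 = 10. All other bidders lose, so their payoff is 0.

Quinn 0, Diego 0, Beatrix 0, Keiko 0, Maya 10, Oren 0, Uma 0.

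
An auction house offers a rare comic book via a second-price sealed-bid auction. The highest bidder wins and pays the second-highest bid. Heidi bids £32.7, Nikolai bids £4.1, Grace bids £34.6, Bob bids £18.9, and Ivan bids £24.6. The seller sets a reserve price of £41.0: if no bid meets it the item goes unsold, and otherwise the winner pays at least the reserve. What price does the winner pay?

Ordered from highest: Grace £34.6 > Heidi £32.7 > Ivan £24.6 > Bob £18.9 > Nikolai £4.1.
The top bid £34.6 is below the reserve £41.0, so the item goes unsold and nothing is paid.

unsold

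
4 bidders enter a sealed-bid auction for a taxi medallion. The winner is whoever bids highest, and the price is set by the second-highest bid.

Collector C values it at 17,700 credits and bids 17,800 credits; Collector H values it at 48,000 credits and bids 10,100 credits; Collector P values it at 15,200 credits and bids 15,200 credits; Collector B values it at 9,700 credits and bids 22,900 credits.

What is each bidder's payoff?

Ranking the bids: Collector B 22,900 credits, then Collector C 17,800 credits, then Collector P 15,200 credits, then Collector H 10,100 credits.
Collector B has the top bid and wins; the price is the second-highest bid, 17,800 credits.
Collector B's payoff = 9,700 credits − 17,800 credits = -8,100 credits. All other bidders lose, so their payoff is 0.

Collector C 0 credits, Collector H 0 credits, Collector P 0 credits, Collector B -8,100 credits.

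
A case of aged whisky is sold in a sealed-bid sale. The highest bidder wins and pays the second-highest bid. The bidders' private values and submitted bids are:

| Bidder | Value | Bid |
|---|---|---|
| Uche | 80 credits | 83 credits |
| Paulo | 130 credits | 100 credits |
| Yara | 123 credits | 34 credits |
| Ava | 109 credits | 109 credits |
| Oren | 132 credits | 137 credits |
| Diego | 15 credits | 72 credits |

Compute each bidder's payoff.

Ordered from highest: Oren 137 credits, then Ava 109 credits, then Paulo 100 credits, then Uche 83 credits, then Diego 72 credits, then Yara 34 credits.
Oren has the top bid and wins; the price is the second-highest bid, 109 credits.
Oren's payoff = 132 credits − 109 credits = 23 credits. All other bidders lose, so their payoff is 0.

Payoffs: Uche 0 credits, Paulo 0 credits, Yara 0 credits, Ava 0 credits, Oren 23 credits, Diego 0 credits.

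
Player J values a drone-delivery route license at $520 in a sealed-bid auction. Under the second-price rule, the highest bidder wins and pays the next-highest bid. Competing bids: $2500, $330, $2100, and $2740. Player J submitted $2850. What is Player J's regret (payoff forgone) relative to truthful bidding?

$2220

The highest competing bid is $2740.
Bidding truthfully at $520: the top bid is $2740 (a rival), so Player J loses. Payoff = $0.
Bidding $2850: Player J has the top bid, wins, and pays the second-highest bid $2740. Payoff = $520 − $2740 = -$2220.
Regret = truthful payoff − actual payoff = $0 − -$2220 = $2220.
This is the dominant-strategy logic: truthful bidding weakly beats any alternative.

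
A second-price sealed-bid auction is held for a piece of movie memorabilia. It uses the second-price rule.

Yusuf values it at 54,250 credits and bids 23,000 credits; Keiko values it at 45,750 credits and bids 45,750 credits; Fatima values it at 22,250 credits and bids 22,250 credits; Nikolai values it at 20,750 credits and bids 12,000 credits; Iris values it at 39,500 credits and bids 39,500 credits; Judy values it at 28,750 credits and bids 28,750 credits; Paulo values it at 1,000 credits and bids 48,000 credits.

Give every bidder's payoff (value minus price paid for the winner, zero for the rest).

Payoffs: Yusuf 0 credits, Keiko 0 credits, Fatima 0 credits, Nikolai 0 credits, Iris 0 credits, Judy 0 credits, Paulo -44,750 credits.

Sorted high to low: Paulo 48,000 credits; Keiko 45,750 credits; Iris 39,500 credits; Judy 28,750 credits; Yusuf 23,000 credits; Fatima 22,250 credits; Nikolai 12,000 credits.
Paulo has the top bid and wins; the price is the second-highest bid, 45,750 credits.
Paulo's payoff = 1,000 credits − 45,750 credits = -44,750 credits. All other bidders lose, so their payoff is 0.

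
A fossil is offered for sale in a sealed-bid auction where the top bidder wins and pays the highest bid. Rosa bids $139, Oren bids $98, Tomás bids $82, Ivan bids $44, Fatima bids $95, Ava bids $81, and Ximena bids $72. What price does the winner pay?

The winner pays $139.

Ordered from highest: Rosa $139; Oren $98; Fatima $95; Tomás $82; Ava $81; Ximena $72; Ivan $44.
Rosa is the highest bidder, so Rosa wins.
Under the first-price rule, the price is the highest bid: $139.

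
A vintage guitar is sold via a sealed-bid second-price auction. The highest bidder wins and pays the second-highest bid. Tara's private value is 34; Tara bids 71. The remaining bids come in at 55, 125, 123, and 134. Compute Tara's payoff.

0

Highest competing bid: 134.
Tara's bid 71 is not the highest, so Tara loses, pays nothing, and earns zero payoff.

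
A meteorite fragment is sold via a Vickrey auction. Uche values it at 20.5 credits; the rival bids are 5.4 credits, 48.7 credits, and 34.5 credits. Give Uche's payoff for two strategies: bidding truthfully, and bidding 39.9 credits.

Truthful: 0.0 credits; alternative: 0.0 credits.

The highest competing bid is 48.7 credits.
Bidding truthfully at 20.5 credits: the top bid is 48.7 credits (a rival), so Uche loses. Payoff = 0.0 credits.
Bidding 39.9 credits: the top bid is 48.7 credits (a rival), so Uche loses. Payoff = 0.0 credits.
The bid only affects whether you win, not the price — here both bids land on the same side of the top rival bid, so the deviation is payoff-neutral.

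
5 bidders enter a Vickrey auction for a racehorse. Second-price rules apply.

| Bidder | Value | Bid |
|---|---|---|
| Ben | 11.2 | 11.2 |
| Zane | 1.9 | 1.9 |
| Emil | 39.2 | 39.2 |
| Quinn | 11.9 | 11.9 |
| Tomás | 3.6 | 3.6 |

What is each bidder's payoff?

Payoffs: Ben 0.0, Zane 0.0, Emil 27.3, Quinn 0.0, Tomás 0.0.

Sorted high to low: Emil 39.2; Quinn 11.9; Ben 11.2; Tomás 3.6; Zane 1.9.
Emil has the top bid and wins; the price is the second-highest bid, 11.9.
Emil's payoff = 39.2 − 11.9 = 27.3. All other bidders lose, so their payoff is 0.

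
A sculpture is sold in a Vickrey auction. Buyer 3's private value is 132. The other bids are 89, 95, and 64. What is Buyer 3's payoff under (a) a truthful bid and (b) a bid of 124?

The highest competing bid is 95.
Bidding truthfully at 132: Buyer 3 has the top bid, wins, and pays the second-highest bid 95. Payoff = 132 − 95 = 37.
Bidding 124: Buyer 3 has the top bid, wins, and pays the second-highest bid 95. Payoff = 132 − 95 = 37.
The bid only affects whether you win, not the price — here both bids land on the same side of the top rival bid, so the deviation is payoff-neutral.

Truthful: 37; alternative: 37.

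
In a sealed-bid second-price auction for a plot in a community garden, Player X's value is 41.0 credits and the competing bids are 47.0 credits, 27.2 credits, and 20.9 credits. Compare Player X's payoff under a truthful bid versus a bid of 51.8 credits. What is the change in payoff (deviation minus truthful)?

The highest competing bid is 47.0 credits.
Bidding truthfully at 41.0 credits: the top bid is 47.0 credits (a rival), so Player X loses. Payoff = 0.0 credits.
Bidding 51.8 credits: Player X has the top bid, wins, and pays the second-highest bid 47.0 credits. Payoff = 41.0 credits − 47.0 credits = -6.0 credits.
Change = -6.0 credits − 0.0 credits = -6.0 credits.

Change in payoff: -6.0 credits.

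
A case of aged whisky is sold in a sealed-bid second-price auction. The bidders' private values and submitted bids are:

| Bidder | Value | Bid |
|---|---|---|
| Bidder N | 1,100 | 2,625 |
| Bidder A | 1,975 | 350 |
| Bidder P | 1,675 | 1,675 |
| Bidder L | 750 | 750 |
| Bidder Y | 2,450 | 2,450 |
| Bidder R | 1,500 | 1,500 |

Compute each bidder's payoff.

Bidder N -1,350, Bidder A 0, Bidder P 0, Bidder L 0, Bidder Y 0, Bidder R 0.

Sorted high to low: Bidder N 2,625 > Bidder Y 2,450 > Bidder P 1,675 > Bidder R 1,500 > Bidder L 750 > Bidder A 350.
Bidder N has the top bid and wins; the price is the second-highest bid, 2,450.
Bidder N's payoff = 1,100 − 2,450 = -1,350. All other bidders lose, so their payoff is 0.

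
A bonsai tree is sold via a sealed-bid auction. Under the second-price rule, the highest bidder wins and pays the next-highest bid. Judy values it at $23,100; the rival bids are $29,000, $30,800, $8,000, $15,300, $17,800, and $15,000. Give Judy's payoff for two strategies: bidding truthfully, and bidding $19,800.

The highest competing bid is $30,800.
Bidding truthfully at $23,100: the top bid is $30,800 (a rival), so Judy loses. Payoff = $0.
Bidding $19,800: the top bid is $30,800 (a rival), so Judy loses. Payoff = $0.
The bid only affects whether you win, not the price — here both bids land on the same side of the top rival bid, so the deviation is payoff-neutral.

(a) $0  (b) $0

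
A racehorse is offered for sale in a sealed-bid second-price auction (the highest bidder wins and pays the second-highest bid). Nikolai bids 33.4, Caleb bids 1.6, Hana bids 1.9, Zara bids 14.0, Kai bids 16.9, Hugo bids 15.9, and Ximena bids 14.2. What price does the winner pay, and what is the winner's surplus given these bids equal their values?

The winner pays 16.9 for a surplus of 16.5.

Ordered from highest: Nikolai 33.4; Kai 16.9; Hugo 15.9; Ximena 14.2; Zara 14.0; Hana 1.9; Caleb 1.6.
Nikolai is the highest bidder, so Nikolai wins.
Under the second-price rule, the price is the second-highest bid: 16.9.
Surplus = 33.4 − 16.9 = 16.5.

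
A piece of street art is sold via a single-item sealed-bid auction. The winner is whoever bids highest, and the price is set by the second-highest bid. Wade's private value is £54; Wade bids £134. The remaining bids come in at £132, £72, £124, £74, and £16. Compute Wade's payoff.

Wade's payoff: -£78.

Highest competing bid: £132.
Wade's bid £134 is the highest overall, so Wade wins and pays the second-highest bid, £132.
Payoff = value − price = £54 − £132 = -£78.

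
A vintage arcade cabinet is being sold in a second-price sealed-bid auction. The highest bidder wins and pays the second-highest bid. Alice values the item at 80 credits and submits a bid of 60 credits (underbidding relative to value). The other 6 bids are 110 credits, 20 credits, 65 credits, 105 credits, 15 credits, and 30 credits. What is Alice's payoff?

Highest competing bid: 110 credits.
Alice's bid 60 credits is not the highest, so Alice loses, pays nothing, and earns zero payoff.

0 credits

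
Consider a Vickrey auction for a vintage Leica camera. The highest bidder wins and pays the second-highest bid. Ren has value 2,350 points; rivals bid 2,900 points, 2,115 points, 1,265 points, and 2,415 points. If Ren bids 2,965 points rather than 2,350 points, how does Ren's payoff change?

Payoff change: -550 points.

The highest competing bid is 2,900 points.
Bidding truthfully at 2,350 points: the top bid is 2,900 points (a rival), so Ren loses. Payoff = 0 points.
Bidding 2,965 points: Ren has the top bid, wins, and pays the second-highest bid 2,900 points. Payoff = 2,350 points − 2,900 points = -550 points.
Change = -550 points − 0 points = -550 points.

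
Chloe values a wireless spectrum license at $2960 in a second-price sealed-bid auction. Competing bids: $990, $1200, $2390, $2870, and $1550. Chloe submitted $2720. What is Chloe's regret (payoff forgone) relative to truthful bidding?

The highest competing bid is $2870.
Bidding truthfully at $2960: Chloe has the top bid, wins, and pays the second-highest bid $2870. Payoff = $2960 − $2870 = $90.
Bidding $2720: the top bid is $2870 (a rival), so Chloe loses. Payoff = $0.
Regret = truthful payoff − actual payoff = $90 − $0 = $90.
Deviating from a truthful bid can only lose payoff in a second-price auction — never gain.

$90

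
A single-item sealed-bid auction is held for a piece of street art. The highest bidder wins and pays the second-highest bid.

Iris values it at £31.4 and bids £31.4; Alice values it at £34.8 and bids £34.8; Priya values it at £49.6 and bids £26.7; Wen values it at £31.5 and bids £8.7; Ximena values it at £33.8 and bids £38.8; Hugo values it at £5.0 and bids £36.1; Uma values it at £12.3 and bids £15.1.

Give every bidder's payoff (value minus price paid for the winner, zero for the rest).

Iris £0.0, Alice £0.0, Priya £0.0, Wen £0.0, Ximena -£2.3, Hugo £0.0, Uma £0.0.

Ordered from highest: Ximena £38.8 > Hugo £36.1 > Alice £34.8 > Iris £31.4 > Priya £26.7 > Uma £15.1 > Wen £8.7.
Ximena has the top bid and wins; the price is the second-highest bid, £36.1.
Ximena's payoff = £33.8 − £36.1 = -£2.3. All other bidders lose, so their payoff is 0.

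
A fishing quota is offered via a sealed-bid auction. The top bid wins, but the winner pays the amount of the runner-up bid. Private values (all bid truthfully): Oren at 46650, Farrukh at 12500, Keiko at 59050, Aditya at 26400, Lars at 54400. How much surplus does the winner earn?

4650

Sorted high to low: Keiko 59050; Lars 54400; Oren 46650; Aditya 26400; Farrukh 12500.
Keiko wins with the top bid and pays the second-highest, 54400.
Surplus = 59050 − 54400 = 4650.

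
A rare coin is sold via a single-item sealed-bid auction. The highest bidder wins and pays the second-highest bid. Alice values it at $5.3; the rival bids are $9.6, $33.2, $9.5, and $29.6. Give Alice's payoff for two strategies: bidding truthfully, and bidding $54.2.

The highest competing bid is $33.2.
Bidding truthfully at $5.3: the top bid is $33.2 (a rival), so Alice loses. Payoff = $0.0.
Bidding $54.2: Alice has the top bid, wins, and pays the second-highest bid $33.2. Payoff = $5.3 − $33.2 = -$27.9.
Deviating from a truthful bid can only lose payoff in a second-price auction — never gain.

(a) $0.0  (b) -$27.9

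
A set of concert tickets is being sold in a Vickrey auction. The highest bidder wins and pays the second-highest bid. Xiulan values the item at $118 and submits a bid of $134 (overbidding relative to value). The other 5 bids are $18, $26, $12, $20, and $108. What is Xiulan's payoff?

Xiulan's payoff: $10.

Highest competing bid: $108.
Xiulan's bid $134 is the highest overall, so Xiulan wins and pays the second-highest bid, $108.
Payoff = value − price = $118 − $108 = $10.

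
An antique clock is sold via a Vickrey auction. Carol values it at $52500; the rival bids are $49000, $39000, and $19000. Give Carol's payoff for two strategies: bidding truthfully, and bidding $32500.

The highest competing bid is $49000.
Bidding truthfully at $52500: Carol has the top bid, wins, and pays the second-highest bid $49000. Payoff = $52500 − $49000 = $3500.
Bidding $32500: the top bid is $49000 (a rival), so Carol loses. Payoff = $0.

(a) $3500  (b) $0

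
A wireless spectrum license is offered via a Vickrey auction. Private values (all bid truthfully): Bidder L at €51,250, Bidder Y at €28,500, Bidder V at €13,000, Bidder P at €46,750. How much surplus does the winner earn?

Ordered from highest: Bidder L €51,250; Bidder P €46,750; Bidder Y €28,500; Bidder V €13,000.
Bidder L wins with the top bid and pays the second-highest, €46,750.
Surplus = €51,250 − €46,750 = €4,500.

Surplus = €4,500.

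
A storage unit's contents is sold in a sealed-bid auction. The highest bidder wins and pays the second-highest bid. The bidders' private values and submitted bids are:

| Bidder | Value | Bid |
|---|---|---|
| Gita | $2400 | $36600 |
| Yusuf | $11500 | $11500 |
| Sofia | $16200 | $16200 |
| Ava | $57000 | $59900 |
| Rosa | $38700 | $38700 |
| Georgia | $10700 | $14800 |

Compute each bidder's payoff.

Ordered from highest: Ava $59900, then Rosa $38700, then Gita $36600, then Sofia $16200, then Georgia $14800, then Yusuf $11500.
Ava has the top bid and wins; the price is the second-highest bid, $38700.
Ava's payoff = $57000 − $38700 = $18300. All other bidders lose, so their payoff is 0.

Gita $0, Yusuf $0, Sofia $0, Ava $18300, Rosa $0, Georgia $0.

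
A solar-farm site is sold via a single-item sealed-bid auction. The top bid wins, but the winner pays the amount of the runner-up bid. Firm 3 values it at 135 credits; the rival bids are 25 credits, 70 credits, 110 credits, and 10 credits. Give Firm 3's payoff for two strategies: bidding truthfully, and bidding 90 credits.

Truthful: 25 credits; alternative: 0 credits.

The highest competing bid is 110 credits.
Bidding truthfully at 135 credits: Firm 3 has the top bid, wins, and pays the second-highest bid 110 credits. Payoff = 135 credits − 110 credits = 25 credits.
Bidding 90 credits: the top bid is 110 credits (a rival), so Firm 3 loses. Payoff = 0 credits.
This is the dominant-strategy logic: truthful bidding weakly beats any alternative.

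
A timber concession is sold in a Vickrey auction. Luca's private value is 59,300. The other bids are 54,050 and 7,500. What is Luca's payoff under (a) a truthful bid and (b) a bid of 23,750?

(a) 5,250  (b) 0

The highest competing bid is 54,050.
Bidding truthfully at 59,300: Luca has the top bid, wins, and pays the second-highest bid 54,050. Payoff = 59,300 − 54,050 = 5,250.
Bidding 23,750: the top bid is 54,050 (a rival), so Luca loses. Payoff = 0.
Deviating from a truthful bid can only lose payoff in a second-price auction — never gain.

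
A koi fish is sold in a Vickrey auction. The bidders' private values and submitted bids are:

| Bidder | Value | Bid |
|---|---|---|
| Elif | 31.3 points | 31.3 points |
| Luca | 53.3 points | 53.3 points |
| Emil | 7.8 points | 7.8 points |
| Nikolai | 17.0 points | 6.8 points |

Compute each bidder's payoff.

Ranking the bids: Luca 53.3 points > Elif 31.3 points > Emil 7.8 points > Nikolai 6.8 points.
Luca has the top bid and wins; the price is the second-highest bid, 31.3 points.
Luca's payoff = 53.3 points − 31.3 points = 22.0 points. All other bidders lose, so their payoff is 0.

Elif 0.0 points, Luca 22.0 points, Emil 0.0 points, Nikolai 0.0 points.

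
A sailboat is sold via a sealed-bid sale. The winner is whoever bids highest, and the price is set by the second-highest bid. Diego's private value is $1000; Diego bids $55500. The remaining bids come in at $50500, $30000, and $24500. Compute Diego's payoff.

Payoff = -$49500.

Highest competing bid: $50500.
Diego's bid $55500 is the highest overall, so Diego wins and pays the second-highest bid, $50500.
Payoff = value − price = $1000 − $50500 = -$49500.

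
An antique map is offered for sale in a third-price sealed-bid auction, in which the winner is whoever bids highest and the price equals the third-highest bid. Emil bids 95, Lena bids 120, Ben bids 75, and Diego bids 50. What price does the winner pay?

Bids in descending order: Lena 120; Emil 95; Ben 75; Diego 50.
Lena is the highest bidder, so Lena wins.
Under the third-price rule, the price is the third-highest bid: 75.

Price paid: 75.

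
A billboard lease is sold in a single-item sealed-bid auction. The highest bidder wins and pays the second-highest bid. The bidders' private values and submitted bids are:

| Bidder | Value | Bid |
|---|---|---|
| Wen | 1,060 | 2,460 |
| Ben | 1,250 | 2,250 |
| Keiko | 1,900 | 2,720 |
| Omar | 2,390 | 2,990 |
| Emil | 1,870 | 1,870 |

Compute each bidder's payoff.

Ordered from highest: Omar 2,990; Keiko 2,720; Wen 2,460; Ben 2,250; Emil 1,870.
Omar has the top bid and wins; the price is the second-highest bid, 2,720.
Omar's payoff = 2,390 − 2,720 = -330. All other bidders lose, so their payoff is 0.

Wen 0, Ben 0, Keiko 0, Omar -330, Emil 0.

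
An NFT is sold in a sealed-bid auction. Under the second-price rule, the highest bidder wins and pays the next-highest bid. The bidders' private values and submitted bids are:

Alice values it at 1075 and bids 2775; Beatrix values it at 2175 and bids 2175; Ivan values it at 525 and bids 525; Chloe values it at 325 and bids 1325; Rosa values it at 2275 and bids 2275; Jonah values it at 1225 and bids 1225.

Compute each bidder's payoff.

Alice -1200, Beatrix 0, Ivan 0, Chloe 0, Rosa 0, Jonah 0.

Ordered from highest: Alice 2775; Rosa 2275; Beatrix 2175; Chloe 1325; Jonah 1225; Ivan 525.
Alice has the top bid and wins; the price is the second-highest bid, 2275.
Alice's payoff = 1075 − 2275 = -1200. All other bidders lose, so their payoff is 0.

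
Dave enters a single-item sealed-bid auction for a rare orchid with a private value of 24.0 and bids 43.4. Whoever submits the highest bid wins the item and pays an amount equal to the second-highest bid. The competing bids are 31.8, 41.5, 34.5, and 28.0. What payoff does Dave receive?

-17.5

Highest competing bid: 41.5.
Dave's bid 43.4 is the highest overall, so Dave wins and pays the second-highest bid, 41.5.
Payoff = value − price = 24.0 − 41.5 = -17.5.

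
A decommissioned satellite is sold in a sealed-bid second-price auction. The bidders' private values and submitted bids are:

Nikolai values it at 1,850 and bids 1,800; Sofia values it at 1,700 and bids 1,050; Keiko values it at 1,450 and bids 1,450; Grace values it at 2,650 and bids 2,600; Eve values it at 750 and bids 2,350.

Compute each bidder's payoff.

Sorted high to low: Grace 2,600; Eve 2,350; Nikolai 1,800; Keiko 1,450; Sofia 1,050.
Grace has the top bid and wins; the price is the second-highest bid, 2,350.
Grace's payoff = 2,650 − 2,350 = 300. All other bidders lose, so their payoff is 0.

Nikolai 0, Sofia 0, Keiko 0, Grace 300, Eve 0.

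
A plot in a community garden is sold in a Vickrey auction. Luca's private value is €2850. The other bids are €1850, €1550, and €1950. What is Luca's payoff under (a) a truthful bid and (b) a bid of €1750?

(a) €900  (b) €0

The highest competing bid is €1950.
Bidding truthfully at €2850: Luca has the top bid, wins, and pays the second-highest bid €1950. Payoff = €2850 − €1950 = €900.
Bidding €1750: the top bid is €1950 (a rival), so Luca loses. Payoff = €0.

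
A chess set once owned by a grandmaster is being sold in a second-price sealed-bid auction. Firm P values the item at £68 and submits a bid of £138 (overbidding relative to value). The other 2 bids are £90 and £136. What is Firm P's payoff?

Highest competing bid: £136.
Firm P's bid £138 is the highest overall, so Firm P wins and pays the second-highest bid, £136.
Payoff = value − price = £68 − £136 = -£68.

Firm P's payoff: -£68.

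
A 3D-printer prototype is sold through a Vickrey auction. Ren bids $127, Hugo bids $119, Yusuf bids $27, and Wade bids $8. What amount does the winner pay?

$119

Ordered from highest: Ren $127 > Hugo $119 > Yusuf $27 > Wade $8.
Ren has the highest bid, so Ren wins.
The second-highest bid is $119, so that is what Ren pays.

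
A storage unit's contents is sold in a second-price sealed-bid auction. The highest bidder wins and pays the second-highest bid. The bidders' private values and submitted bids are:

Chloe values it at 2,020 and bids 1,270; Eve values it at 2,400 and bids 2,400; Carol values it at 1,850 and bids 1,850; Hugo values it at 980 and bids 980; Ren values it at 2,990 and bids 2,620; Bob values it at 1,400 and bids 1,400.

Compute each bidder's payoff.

Payoffs: Chloe 0, Eve 0, Carol 0, Hugo 0, Ren 590, Bob 0.

Bids in descending order: Ren 2,620, then Eve 2,400, then Carol 1,850, then Bob 1,400, then Chloe 1,270, then Hugo 980.
Ren has the top bid and wins; the price is the second-highest bid, 2,400.
Ren's payoff = 2,990 − 2,400 = 590. All other bidders lose, so their payoff is 0.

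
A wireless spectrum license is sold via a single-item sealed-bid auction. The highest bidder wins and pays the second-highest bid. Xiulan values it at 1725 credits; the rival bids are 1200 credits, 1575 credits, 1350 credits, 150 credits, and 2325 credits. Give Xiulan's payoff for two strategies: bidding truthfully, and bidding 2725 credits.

Truthful: 0 credits; alternative: -600 credits.

The highest competing bid is 2325 credits.
Bidding truthfully at 1725 credits: the top bid is 2325 credits (a rival), so Xiulan loses. Payoff = 0 credits.
Bidding 2725 credits: Xiulan has the top bid, wins, and pays the second-highest bid 2325 credits. Payoff = 1725 credits − 2325 credits = -600 credits.
This is the dominant-strategy logic: truthful bidding weakly beats any alternative.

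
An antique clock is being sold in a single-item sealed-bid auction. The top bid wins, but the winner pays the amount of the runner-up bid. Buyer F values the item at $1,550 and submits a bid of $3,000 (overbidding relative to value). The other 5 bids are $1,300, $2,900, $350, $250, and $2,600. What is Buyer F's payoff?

Highest competing bid: $2,900.
Buyer F's bid $3,000 is the highest overall, so Buyer F wins and pays the second-highest bid, $2,900.
Payoff = value − price = $1,550 − $2,900 = -$1,350.
Overbidding won the item at a price above value — truthful bidding would have avoided this loss.

-$1,350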